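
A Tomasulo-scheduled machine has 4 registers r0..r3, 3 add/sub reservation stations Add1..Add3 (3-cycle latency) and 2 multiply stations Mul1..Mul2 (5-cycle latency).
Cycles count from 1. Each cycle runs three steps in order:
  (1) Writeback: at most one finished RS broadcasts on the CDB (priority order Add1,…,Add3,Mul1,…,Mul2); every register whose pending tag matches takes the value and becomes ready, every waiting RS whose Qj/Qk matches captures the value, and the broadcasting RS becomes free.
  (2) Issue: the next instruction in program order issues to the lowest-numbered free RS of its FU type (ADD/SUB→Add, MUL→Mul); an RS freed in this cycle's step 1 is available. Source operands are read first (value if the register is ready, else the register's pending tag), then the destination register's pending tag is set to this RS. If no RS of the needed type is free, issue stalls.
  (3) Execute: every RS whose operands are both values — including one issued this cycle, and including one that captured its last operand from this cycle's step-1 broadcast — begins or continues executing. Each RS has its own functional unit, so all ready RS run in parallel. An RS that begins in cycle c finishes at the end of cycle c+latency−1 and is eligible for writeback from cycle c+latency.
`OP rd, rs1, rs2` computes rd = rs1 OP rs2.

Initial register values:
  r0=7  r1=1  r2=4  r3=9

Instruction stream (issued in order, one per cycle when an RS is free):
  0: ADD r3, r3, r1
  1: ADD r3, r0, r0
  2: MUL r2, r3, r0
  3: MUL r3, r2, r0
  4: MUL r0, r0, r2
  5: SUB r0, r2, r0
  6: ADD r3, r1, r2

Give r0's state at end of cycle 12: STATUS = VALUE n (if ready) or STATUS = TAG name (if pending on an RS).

cycle 1: issue ADD r3<-Add1 // r0:7,r1:1,r2:4,r3:Add1
cycle 2: issue ADD r3<-Add2 // r0:7,r1:1,r2:4,r3:Add2
cycle 3: issue MUL r2<-Mul1 // r0:7,r1:1,r2:Mul1,r3:Add2
cycle 4: CDB Add1=10; issue MUL r3<-Mul2 // r0:7,r1:1,r2:Mul1,r3:Mul2
cycle 5: CDB Add2=14; stall // r0:7,r1:1,r2:Mul1,r3:Mul2
cycle 6: stall // r0:7,r1:1,r2:Mul1,r3:Mul2
cycle 7: stall // r0:7,r1:1,r2:Mul1,r3:Mul2
cycle 8: stall // r0:7,r1:1,r2:Mul1,r3:Mul2
cycle 9: stall // r0:7,r1:1,r2:Mul1,r3:Mul2
cycle 10: CDB Mul1=98; issue MUL r0<-Mul1 // r0:Mul1,r1:1,r2:98,r3:Mul2
cycle 11: issue SUB r0<-Add1 // r0:Add1,r1:1,r2:98,r3:Mul2
cycle 12: issue ADD r3<-Add2 // r0:Add1,r1:1,r2:98,r3:Add2

STATUS = TAG Add1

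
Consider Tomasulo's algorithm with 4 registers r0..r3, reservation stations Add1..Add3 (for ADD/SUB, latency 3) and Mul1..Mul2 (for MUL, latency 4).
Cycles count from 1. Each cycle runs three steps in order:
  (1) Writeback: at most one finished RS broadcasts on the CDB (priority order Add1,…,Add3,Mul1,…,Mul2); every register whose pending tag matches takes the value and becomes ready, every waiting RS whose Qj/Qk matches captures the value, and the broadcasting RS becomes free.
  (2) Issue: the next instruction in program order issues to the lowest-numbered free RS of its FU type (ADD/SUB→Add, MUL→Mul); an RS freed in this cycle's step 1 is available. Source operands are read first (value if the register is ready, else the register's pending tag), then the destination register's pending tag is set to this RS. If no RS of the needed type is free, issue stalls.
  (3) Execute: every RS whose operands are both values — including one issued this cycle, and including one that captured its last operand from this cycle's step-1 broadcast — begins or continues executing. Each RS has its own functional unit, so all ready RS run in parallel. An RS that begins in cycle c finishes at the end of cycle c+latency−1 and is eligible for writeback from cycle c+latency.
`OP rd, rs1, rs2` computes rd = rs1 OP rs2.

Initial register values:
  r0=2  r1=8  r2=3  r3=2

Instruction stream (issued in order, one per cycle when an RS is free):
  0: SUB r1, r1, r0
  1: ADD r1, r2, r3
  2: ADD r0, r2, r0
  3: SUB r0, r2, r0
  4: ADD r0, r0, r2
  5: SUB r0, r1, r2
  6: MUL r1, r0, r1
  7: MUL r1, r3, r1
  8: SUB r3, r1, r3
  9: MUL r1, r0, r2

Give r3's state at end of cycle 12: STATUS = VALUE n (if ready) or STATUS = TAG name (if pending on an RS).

  c1: issue SUB r1<-Add1  regs: r0:2,r1:Add1,r2:3,r3:2
  c2: issue ADD r1<-Add2  regs: r0:2,r1:Add2,r2:3,r3:2
  c3: issue ADD r0<-Add3  regs: r0:Add3,r1:Add2,r2:3,r3:2
  c4: CDB Add1=6; issue SUB r0<-Add1  regs: r0:Add1,r1:Add2,r2:3,r3:2
  c5: CDB Add2=5; issue ADD r0<-Add2  regs: r0:Add2,r1:5,r2:3,r3:2
  c6: CDB Add3=5; issue SUB r0<-Add3  regs: r0:Add3,r1:5,r2:3,r3:2
  c7: issue MUL r1<-Mul1  regs: r0:Add3,r1:Mul1,r2:3,r3:2
  c8: issue MUL r1<-Mul2  regs: r0:Add3,r1:Mul2,r2:3,r3:2
  c9: CDB Add1=-2; issue SUB r3<-Add1  regs: r0:Add3,r1:Mul2,r2:3,r3:Add1
  c10: CDB Add3=2; stall  regs: r0:2,r1:Mul2,r2:3,r3:Add1
  c11: stall  regs: r0:2,r1:Mul2,r2:3,r3:Add1
  c12: CDB Add2=1; stall  regs: r0:2,r1:Mul2,r2:3,r3:Add1

STATUS = TAG Add1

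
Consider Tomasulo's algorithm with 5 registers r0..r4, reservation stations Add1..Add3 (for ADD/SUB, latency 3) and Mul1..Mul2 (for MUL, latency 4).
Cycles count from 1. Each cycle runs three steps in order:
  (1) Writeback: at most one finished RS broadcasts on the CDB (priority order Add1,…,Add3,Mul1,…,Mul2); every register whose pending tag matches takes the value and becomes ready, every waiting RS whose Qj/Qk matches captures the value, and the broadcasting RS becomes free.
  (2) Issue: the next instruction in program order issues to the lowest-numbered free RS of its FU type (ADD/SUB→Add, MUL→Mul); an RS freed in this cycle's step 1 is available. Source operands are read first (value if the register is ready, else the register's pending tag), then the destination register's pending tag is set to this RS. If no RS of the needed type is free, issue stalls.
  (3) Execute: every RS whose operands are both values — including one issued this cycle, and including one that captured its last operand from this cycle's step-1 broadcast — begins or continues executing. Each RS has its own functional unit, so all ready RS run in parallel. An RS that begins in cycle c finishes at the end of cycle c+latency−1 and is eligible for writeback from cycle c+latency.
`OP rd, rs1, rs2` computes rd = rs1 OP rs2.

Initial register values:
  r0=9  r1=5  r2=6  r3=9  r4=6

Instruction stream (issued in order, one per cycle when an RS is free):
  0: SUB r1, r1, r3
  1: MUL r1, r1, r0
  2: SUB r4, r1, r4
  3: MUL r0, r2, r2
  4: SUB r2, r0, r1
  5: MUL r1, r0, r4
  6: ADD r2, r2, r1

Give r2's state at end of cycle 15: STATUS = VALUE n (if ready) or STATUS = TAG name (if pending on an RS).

c1: issue SUB r1<-Add1 | r0:9,r1:Add1,r2:6,r3:9,r4:6
c2: issue MUL r1<-Mul1 | r0:9,r1:Mul1,r2:6,r3:9,r4:6
c3: issue SUB r4<-Add2 | r0:9,r1:Mul1,r2:6,r3:9,r4:Add2
c4: CDB Add1=-4; issue MUL r0<-Mul2 | r0:Mul2,r1:Mul1,r2:6,r3:9,r4:Add2
c5: issue SUB r2<-Add1 | r0:Mul2,r1:Mul1,r2:Add1,r3:9,r4:Add2
c6: stall | r0:Mul2,r1:Mul1,r2:Add1,r3:9,r4:Add2
c7: stall | r0:Mul2,r1:Mul1,r2:Add1,r3:9,r4:Add2
c8: CDB Mul1=-36; issue MUL r1<-Mul1 | r0:Mul2,r1:Mul1,r2:Add1,r3:9,r4:Add2
c9: CDB Mul2=36; issue ADD r2<-Add3 | r0:36,r1:Mul1,r2:Add3,r3:9,r4:Add2
c10: - | r0:36,r1:Mul1,r2:Add3,r3:9,r4:Add2
c11: CDB Add2=-42 | r0:36,r1:Mul1,r2:Add3,r3:9,r4:-42
c12: CDB Add1=72 | r0:36,r1:Mul1,r2:Add3,r3:9,r4:-42
c13: - | r0:36,r1:Mul1,r2:Add3,r3:9,r4:-42
c14: - | r0:36,r1:Mul1,r2:Add3,r3:9,r4:-42
c15: CDB Mul1=-1512 | r0:36,r1:-1512,r2:Add3,r3:9,r4:-42

STATUS = TAG Add3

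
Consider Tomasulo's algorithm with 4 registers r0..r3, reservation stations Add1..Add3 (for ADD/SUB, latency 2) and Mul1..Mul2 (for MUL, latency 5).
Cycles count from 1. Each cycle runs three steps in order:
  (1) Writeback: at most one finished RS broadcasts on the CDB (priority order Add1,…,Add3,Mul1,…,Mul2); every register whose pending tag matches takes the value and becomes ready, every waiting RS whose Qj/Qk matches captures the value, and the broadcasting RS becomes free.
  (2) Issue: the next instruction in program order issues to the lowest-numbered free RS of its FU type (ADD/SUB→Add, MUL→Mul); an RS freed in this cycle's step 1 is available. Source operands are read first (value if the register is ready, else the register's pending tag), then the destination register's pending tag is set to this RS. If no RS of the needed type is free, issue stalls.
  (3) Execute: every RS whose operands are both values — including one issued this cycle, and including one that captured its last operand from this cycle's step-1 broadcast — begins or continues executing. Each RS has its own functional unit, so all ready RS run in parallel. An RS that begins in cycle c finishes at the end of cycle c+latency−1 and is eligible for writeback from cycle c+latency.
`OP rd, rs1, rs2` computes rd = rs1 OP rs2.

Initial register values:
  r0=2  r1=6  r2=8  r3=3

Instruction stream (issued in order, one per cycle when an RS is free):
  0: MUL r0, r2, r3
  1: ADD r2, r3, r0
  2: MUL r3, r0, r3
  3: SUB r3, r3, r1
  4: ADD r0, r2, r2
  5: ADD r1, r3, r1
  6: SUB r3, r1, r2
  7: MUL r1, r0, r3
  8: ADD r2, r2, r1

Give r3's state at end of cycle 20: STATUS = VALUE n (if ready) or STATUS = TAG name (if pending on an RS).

cycle 1: issue MUL r0<-Mul1 // r0:Mul1,r1:6,r2:8,r3:3
cycle 2: issue ADD r2<-Add1 // r0:Mul1,r1:6,r2:Add1,r3:3
cycle 3: issue MUL r3<-Mul2 // r0:Mul1,r1:6,r2:Add1,r3:Mul2
cycle 4: issue SUB r3<-Add2 // r0:Mul1,r1:6,r2:Add1,r3:Add2
cycle 5: issue ADD r0<-Add3 // r0:Add3,r1:6,r2:Add1,r3:Add2
cycle 6: CDB Mul1=24; stall // r0:Add3,r1:6,r2:Add1,r3:Add2
cycle 7: stall // r0:Add3,r1:6,r2:Add1,r3:Add2
cycle 8: CDB Add1=27; issue ADD r1<-Add1 // r0:Add3,r1:Add1,r2:27,r3:Add2
cycle 9: stall // r0:Add3,r1:Add1,r2:27,r3:Add2
cycle 10: CDB Add3=54; issue SUB r3<-Add3 // r0:54,r1:Add1,r2:27,r3:Add3
cycle 11: CDB Mul2=72; issue MUL r1<-Mul1 // r0:54,r1:Mul1,r2:27,r3:Add3
cycle 12: stall // r0:54,r1:Mul1,r2:27,r3:Add3
cycle 13: CDB Add2=66; issue ADD r2<-Add2 // r0:54,r1:Mul1,r2:Add2,r3:Add3
cycle 14: - // r0:54,r1:Mul1,r2:Add2,r3:Add3
cycle 15: CDB Add1=72 // r0:54,r1:Mul1,r2:Add2,r3:Add3
cycle 16: - // r0:54,r1:Mul1,r2:Add2,r3:Add3
cycle 17: CDB Add3=45 // r0:54,r1:Mul1,r2:Add2,r3:45
cycle 18: - // r0:54,r1:Mul1,r2:Add2,r3:45
cycle 19: - // r0:54,r1:Mul1,r2:Add2,r3:45
cycle 20: - // r0:54,r1:Mul1,r2:Add2,r3:45

STATUS = VALUE 45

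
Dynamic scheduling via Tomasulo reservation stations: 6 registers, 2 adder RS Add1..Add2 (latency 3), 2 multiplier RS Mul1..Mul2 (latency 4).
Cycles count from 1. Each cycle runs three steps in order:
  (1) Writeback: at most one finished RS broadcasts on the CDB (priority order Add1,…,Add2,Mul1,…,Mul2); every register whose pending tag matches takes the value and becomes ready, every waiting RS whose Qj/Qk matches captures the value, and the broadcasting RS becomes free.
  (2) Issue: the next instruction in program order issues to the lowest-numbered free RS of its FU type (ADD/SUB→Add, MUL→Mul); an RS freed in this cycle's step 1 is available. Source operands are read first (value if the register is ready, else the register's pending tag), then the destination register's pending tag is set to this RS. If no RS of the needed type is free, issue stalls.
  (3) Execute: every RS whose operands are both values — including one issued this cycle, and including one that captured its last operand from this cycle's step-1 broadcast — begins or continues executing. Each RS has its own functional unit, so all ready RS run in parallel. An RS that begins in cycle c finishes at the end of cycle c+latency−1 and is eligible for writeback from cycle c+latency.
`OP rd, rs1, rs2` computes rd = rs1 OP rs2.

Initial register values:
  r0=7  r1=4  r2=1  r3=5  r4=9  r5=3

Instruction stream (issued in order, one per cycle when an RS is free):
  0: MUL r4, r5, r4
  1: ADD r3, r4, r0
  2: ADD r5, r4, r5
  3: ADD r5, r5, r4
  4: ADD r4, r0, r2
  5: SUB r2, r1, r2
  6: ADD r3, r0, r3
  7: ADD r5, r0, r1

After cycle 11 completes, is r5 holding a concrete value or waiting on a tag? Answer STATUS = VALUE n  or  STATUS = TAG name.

c1: issue MUL r4<-Mul1 | r0:7,r1:4,r2:1,r3:5,r4:Mul1,r5:3
c2: issue ADD r3<-Add1 | r0:7,r1:4,r2:1,r3:Add1,r4:Mul1,r5:3
c3: issue ADD r5<-Add2 | r0:7,r1:4,r2:1,r3:Add1,r4:Mul1,r5:Add2
c4: stall | r0:7,r1:4,r2:1,r3:Add1,r4:Mul1,r5:Add2
c5: CDB Mul1=27; stall | r0:7,r1:4,r2:1,r3:Add1,r4:27,r5:Add2
c6: stall | r0:7,r1:4,r2:1,r3:Add1,r4:27,r5:Add2
c7: stall | r0:7,r1:4,r2:1,r3:Add1,r4:27,r5:Add2
c8: CDB Add1=34; issue ADD r5<-Add1 | r0:7,r1:4,r2:1,r3:34,r4:27,r5:Add1
c9: CDB Add2=30; issue ADD r4<-Add2 | r0:7,r1:4,r2:1,r3:34,r4:Add2,r5:Add1
c10: stall | r0:7,r1:4,r2:1,r3:34,r4:Add2,r5:Add1
c11: stall | r0:7,r1:4,r2:1,r3:34,r4:Add2,r5:Add1

STATUS = TAG Add1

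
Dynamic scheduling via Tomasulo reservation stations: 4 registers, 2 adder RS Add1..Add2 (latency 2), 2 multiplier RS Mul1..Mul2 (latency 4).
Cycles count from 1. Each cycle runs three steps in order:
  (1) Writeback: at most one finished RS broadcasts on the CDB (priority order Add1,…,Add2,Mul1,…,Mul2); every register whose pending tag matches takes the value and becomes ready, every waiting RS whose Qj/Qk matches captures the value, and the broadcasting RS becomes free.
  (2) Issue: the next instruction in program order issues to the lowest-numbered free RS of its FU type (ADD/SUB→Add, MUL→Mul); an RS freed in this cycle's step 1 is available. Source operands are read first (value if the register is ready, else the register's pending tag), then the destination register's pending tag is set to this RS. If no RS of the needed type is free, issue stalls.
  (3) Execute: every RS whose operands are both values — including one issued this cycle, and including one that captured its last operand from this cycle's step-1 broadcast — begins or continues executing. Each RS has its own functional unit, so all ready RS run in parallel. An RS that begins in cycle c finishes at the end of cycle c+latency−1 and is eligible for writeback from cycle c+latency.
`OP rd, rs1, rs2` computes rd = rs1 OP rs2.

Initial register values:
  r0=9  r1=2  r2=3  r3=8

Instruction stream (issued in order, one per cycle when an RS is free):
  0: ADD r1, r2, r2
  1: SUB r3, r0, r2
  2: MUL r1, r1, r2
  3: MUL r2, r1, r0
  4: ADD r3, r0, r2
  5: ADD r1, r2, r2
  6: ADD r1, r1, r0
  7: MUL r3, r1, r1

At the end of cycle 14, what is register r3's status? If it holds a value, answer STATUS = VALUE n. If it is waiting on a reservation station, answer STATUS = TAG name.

STATUS = TAG Mul1

c1: issue ADD r1<-Add1 | r0:9,r1:Add1,r2:3,r3:8
c2: issue SUB r3<-Add2 | r0:9,r1:Add1,r2:3,r3:Add2
c3: CDB Add1=6; issue MUL r1<-Mul1 | r0:9,r1:Mul1,r2:3,r3:Add2
c4: CDB Add2=6; issue MUL r2<-Mul2 | r0:9,r1:Mul1,r2:Mul2,r3:6
c5: issue ADD r3<-Add1 | r0:9,r1:Mul1,r2:Mul2,r3:Add1
c6: issue ADD r1<-Add2 | r0:9,r1:Add2,r2:Mul2,r3:Add1
c7: CDB Mul1=18; stall | r0:9,r1:Add2,r2:Mul2,r3:Add1
c8: stall | r0:9,r1:Add2,r2:Mul2,r3:Add1
c9: stall | r0:9,r1:Add2,r2:Mul2,r3:Add1
c10: stall | r0:9,r1:Add2,r2:Mul2,r3:Add1
c11: CDB Mul2=162; stall | r0:9,r1:Add2,r2:162,r3:Add1
c12: stall | r0:9,r1:Add2,r2:162,r3:Add1
c13: CDB Add1=171; issue ADD r1<-Add1 | r0:9,r1:Add1,r2:162,r3:171
c14: CDB Add2=324; issue MUL r3<-Mul1 | r0:9,r1:Add1,r2:162,r3:Mul1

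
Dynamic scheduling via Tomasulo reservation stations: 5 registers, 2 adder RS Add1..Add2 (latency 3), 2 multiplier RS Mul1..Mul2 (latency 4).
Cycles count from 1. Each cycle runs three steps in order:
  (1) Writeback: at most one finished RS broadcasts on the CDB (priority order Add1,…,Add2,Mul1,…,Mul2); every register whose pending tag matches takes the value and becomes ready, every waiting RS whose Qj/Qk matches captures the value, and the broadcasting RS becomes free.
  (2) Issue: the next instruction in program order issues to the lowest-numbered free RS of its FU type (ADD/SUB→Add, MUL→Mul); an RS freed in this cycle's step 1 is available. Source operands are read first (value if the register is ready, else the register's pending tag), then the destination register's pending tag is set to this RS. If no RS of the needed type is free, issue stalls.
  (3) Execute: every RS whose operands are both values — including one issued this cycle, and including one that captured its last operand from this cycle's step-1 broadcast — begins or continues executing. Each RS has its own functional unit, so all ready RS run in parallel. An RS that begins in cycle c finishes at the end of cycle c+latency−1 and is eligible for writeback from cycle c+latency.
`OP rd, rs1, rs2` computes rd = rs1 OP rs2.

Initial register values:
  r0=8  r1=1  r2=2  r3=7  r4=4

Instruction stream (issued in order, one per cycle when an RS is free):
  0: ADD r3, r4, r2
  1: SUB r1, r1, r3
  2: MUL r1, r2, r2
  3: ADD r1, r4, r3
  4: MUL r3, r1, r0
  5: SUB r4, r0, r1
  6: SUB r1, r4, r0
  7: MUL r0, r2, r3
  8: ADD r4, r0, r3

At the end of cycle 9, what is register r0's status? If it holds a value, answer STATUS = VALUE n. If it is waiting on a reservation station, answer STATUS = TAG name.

STATUS = TAG Mul1

  c1: issue ADD r3<-Add1  regs: r0:8,r1:1,r2:2,r3:Add1,r4:4
  c2: issue SUB r1<-Add2  regs: r0:8,r1:Add2,r2:2,r3:Add1,r4:4
  c3: issue MUL r1<-Mul1  regs: r0:8,r1:Mul1,r2:2,r3:Add1,r4:4
  c4: CDB Add1=6; issue ADD r1<-Add1  regs: r0:8,r1:Add1,r2:2,r3:6,r4:4
  c5: issue MUL r3<-Mul2  regs: r0:8,r1:Add1,r2:2,r3:Mul2,r4:4
  c6: stall  regs: r0:8,r1:Add1,r2:2,r3:Mul2,r4:4
  c7: CDB Add1=10; issue SUB r4<-Add1  regs: r0:8,r1:10,r2:2,r3:Mul2,r4:Add1
  c8: CDB Add2=-5; issue SUB r1<-Add2  regs: r0:8,r1:Add2,r2:2,r3:Mul2,r4:Add1
  c9: CDB Mul1=4; issue MUL r0<-Mul1  regs: r0:Mul1,r1:Add2,r2:2,r3:Mul2,r4:Add1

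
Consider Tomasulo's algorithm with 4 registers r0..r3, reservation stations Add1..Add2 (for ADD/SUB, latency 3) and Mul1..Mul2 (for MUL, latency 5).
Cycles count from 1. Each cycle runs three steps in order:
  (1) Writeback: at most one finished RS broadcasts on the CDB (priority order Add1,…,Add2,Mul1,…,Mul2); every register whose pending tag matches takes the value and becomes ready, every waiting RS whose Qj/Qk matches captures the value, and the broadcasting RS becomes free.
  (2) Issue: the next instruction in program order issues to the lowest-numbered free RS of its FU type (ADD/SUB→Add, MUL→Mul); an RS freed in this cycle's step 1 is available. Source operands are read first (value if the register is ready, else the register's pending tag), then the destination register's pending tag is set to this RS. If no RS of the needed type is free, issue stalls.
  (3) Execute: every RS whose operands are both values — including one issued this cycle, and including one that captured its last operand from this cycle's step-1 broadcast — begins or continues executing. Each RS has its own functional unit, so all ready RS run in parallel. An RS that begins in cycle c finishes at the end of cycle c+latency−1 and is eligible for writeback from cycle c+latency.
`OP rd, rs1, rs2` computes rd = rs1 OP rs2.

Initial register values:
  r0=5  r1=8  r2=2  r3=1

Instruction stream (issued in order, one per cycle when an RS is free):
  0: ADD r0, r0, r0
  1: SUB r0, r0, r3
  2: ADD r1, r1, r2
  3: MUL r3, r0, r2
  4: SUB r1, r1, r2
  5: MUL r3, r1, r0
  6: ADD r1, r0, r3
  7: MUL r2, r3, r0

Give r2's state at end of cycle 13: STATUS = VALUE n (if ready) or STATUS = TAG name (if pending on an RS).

STATUS = TAG Mul1

  c1: issue ADD r0<-Add1  regs: r0:Add1,r1:8,r2:2,r3:1
  c2: issue SUB r0<-Add2  regs: r0:Add2,r1:8,r2:2,r3:1
  c3: stall  regs: r0:Add2,r1:8,r2:2,r3:1
  c4: CDB Add1=10; issue ADD r1<-Add1  regs: r0:Add2,r1:Add1,r2:2,r3:1
  c5: issue MUL r3<-Mul1  regs: r0:Add2,r1:Add1,r2:2,r3:Mul1
  c6: stall  regs: r0:Add2,r1:Add1,r2:2,r3:Mul1
  c7: CDB Add1=10; issue SUB r1<-Add1  regs: r0:Add2,r1:Add1,r2:2,r3:Mul1
  c8: CDB Add2=9; issue MUL r3<-Mul2  regs: r0:9,r1:Add1,r2:2,r3:Mul2
  c9: issue ADD r1<-Add2  regs: r0:9,r1:Add2,r2:2,r3:Mul2
  c10: CDB Add1=8; stall  regs: r0:9,r1:Add2,r2:2,r3:Mul2
  c11: stall  regs: r0:9,r1:Add2,r2:2,r3:Mul2
  c12: stall  regs: r0:9,r1:Add2,r2:2,r3:Mul2
  c13: CDB Mul1=18; issue MUL r2<-Mul1  regs: r0:9,r1:Add2,r2:Mul1,r3:Mul2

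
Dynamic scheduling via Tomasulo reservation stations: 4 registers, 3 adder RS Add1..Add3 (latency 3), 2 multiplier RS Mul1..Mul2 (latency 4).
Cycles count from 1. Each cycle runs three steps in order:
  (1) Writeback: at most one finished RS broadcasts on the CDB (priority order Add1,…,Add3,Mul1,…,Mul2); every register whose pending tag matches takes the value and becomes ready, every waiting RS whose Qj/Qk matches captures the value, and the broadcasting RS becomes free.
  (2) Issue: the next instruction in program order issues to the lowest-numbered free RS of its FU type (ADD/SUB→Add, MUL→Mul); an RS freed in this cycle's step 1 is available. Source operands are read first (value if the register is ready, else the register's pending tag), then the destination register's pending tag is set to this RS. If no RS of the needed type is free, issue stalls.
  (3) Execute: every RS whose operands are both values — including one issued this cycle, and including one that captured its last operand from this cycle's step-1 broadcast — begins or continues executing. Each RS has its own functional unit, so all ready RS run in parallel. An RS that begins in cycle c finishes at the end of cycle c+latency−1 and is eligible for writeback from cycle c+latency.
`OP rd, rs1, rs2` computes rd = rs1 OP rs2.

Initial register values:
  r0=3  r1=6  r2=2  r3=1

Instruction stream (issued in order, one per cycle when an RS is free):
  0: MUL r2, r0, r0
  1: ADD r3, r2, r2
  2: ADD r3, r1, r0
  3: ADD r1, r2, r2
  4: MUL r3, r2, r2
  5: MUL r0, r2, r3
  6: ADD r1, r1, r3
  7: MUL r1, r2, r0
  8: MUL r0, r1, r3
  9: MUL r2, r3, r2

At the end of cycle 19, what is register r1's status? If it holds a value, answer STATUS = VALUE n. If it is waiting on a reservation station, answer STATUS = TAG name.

STATUS = VALUE 6561

  c1: issue MUL r2<-Mul1  regs: r0:3,r1:6,r2:Mul1,r3:1
  c2: issue ADD r3<-Add1  regs: r0:3,r1:6,r2:Mul1,r3:Add1
  c3: issue ADD r3<-Add2  regs: r0:3,r1:6,r2:Mul1,r3:Add2
  c4: issue ADD r1<-Add3  regs: r0:3,r1:Add3,r2:Mul1,r3:Add2
  c5: CDB Mul1=9; issue MUL r3<-Mul1  regs: r0:3,r1:Add3,r2:9,r3:Mul1
  c6: CDB Add2=9; issue MUL r0<-Mul2  regs: r0:Mul2,r1:Add3,r2:9,r3:Mul1
  c7: issue ADD r1<-Add2  regs: r0:Mul2,r1:Add2,r2:9,r3:Mul1
  c8: CDB Add1=18; stall  regs: r0:Mul2,r1:Add2,r2:9,r3:Mul1
  c9: CDB Add3=18; stall  regs: r0:Mul2,r1:Add2,r2:9,r3:Mul1
  c10: CDB Mul1=81; issue MUL r1<-Mul1  regs: r0:Mul2,r1:Mul1,r2:9,r3:81
  c11: stall  regs: r0:Mul2,r1:Mul1,r2:9,r3:81
  c12: stall  regs: r0:Mul2,r1:Mul1,r2:9,r3:81
  c13: CDB Add2=99; stall  regs: r0:Mul2,r1:Mul1,r2:9,r3:81
  c14: CDB Mul2=729; issue MUL r0<-Mul2  regs: r0:Mul2,r1:Mul1,r2:9,r3:81
  c15: stall  regs: r0:Mul2,r1:Mul1,r2:9,r3:81
  c16: stall  regs: r0:Mul2,r1:Mul1,r2:9,r3:81
  c17: stall  regs: r0:Mul2,r1:Mul1,r2:9,r3:81
  c18: CDB Mul1=6561; issue MUL r2<-Mul1  regs: r0:Mul2,r1:6561,r2:Mul1,r3:81
  c19: -  regs: r0:Mul2,r1:6561,r2:Mul1,r3:81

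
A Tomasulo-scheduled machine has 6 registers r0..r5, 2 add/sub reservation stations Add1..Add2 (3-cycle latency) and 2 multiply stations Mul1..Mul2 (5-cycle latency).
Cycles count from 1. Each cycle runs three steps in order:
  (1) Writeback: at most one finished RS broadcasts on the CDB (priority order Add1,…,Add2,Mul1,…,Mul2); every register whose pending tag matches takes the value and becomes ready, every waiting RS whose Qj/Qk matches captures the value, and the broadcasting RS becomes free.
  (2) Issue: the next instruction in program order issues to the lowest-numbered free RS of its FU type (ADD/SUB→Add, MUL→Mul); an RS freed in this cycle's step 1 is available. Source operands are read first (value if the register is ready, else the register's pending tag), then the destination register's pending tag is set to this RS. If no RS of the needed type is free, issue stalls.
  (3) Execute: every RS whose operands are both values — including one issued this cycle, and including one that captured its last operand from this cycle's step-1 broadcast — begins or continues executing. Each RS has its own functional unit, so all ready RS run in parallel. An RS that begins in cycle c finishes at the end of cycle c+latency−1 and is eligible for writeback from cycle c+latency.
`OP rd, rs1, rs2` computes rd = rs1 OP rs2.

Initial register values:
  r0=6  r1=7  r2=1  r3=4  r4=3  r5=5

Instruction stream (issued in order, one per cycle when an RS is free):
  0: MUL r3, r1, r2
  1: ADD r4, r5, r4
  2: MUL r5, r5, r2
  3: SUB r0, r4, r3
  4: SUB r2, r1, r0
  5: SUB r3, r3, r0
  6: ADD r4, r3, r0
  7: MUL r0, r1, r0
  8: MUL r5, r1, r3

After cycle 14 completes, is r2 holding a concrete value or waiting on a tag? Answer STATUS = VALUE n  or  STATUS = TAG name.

c1: issue MUL r3<-Mul1 | r0:6,r1:7,r2:1,r3:Mul1,r4:3,r5:5
c2: issue ADD r4<-Add1 | r0:6,r1:7,r2:1,r3:Mul1,r4:Add1,r5:5
c3: issue MUL r5<-Mul2 | r0:6,r1:7,r2:1,r3:Mul1,r4:Add1,r5:Mul2
c4: issue SUB r0<-Add2 | r0:Add2,r1:7,r2:1,r3:Mul1,r4:Add1,r5:Mul2
c5: CDB Add1=8; issue SUB r2<-Add1 | r0:Add2,r1:7,r2:Add1,r3:Mul1,r4:8,r5:Mul2
c6: CDB Mul1=7; stall | r0:Add2,r1:7,r2:Add1,r3:7,r4:8,r5:Mul2
c7: stall | r0:Add2,r1:7,r2:Add1,r3:7,r4:8,r5:Mul2
c8: CDB Mul2=5; stall | r0:Add2,r1:7,r2:Add1,r3:7,r4:8,r5:5
c9: CDB Add2=1; issue SUB r3<-Add2 | r0:1,r1:7,r2:Add1,r3:Add2,r4:8,r5:5
c10: stall | r0:1,r1:7,r2:Add1,r3:Add2,r4:8,r5:5
c11: stall | r0:1,r1:7,r2:Add1,r3:Add2,r4:8,r5:5
c12: CDB Add1=6; issue ADD r4<-Add1 | r0:1,r1:7,r2:6,r3:Add2,r4:Add1,r5:5
c13: CDB Add2=6; issue MUL r0<-Mul1 | r0:Mul1,r1:7,r2:6,r3:6,r4:Add1,r5:5
c14: issue MUL r5<-Mul2 | r0:Mul1,r1:7,r2:6,r3:6,r4:Add1,r5:Mul2

STATUS = VALUE 6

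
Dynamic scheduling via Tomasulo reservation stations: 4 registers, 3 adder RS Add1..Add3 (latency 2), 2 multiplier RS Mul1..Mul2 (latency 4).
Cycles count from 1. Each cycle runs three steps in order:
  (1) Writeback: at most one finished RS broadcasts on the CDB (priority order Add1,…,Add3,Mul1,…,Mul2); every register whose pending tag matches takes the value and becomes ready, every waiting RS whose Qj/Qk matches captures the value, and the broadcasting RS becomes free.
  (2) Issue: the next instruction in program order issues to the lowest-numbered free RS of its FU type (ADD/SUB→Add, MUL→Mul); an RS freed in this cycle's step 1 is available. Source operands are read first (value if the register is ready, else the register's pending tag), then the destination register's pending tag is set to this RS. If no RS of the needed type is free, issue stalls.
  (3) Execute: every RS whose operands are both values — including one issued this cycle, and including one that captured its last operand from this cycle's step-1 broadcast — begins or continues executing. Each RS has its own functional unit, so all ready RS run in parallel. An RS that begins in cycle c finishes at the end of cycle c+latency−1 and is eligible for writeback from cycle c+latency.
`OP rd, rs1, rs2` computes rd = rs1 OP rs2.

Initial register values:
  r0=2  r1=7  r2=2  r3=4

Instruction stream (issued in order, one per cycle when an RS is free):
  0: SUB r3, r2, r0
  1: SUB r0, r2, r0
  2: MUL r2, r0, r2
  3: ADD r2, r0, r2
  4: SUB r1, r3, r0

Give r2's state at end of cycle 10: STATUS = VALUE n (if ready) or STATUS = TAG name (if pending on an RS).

STATUS = VALUE 0

  c1: issue SUB r3<-Add1  regs: r0:2,r1:7,r2:2,r3:Add1
  c2: issue SUB r0<-Add2  regs: r0:Add2,r1:7,r2:2,r3:Add1
  c3: CDB Add1=0; issue MUL r2<-Mul1  regs: r0:Add2,r1:7,r2:Mul1,r3:0
  c4: CDB Add2=0; issue ADD r2<-Add1  regs: r0:0,r1:7,r2:Add1,r3:0
  c5: issue SUB r1<-Add2  regs: r0:0,r1:Add2,r2:Add1,r3:0
  c6: -  regs: r0:0,r1:Add2,r2:Add1,r3:0
  c7: CDB Add2=0  regs: r0:0,r1:0,r2:Add1,r3:0
  c8: CDB Mul1=0  regs: r0:0,r1:0,r2:Add1,r3:0
  c9: -  regs: r0:0,r1:0,r2:Add1,r3:0
  c10: CDB Add1=0  regs: r0:0,r1:0,r2:0,r3:0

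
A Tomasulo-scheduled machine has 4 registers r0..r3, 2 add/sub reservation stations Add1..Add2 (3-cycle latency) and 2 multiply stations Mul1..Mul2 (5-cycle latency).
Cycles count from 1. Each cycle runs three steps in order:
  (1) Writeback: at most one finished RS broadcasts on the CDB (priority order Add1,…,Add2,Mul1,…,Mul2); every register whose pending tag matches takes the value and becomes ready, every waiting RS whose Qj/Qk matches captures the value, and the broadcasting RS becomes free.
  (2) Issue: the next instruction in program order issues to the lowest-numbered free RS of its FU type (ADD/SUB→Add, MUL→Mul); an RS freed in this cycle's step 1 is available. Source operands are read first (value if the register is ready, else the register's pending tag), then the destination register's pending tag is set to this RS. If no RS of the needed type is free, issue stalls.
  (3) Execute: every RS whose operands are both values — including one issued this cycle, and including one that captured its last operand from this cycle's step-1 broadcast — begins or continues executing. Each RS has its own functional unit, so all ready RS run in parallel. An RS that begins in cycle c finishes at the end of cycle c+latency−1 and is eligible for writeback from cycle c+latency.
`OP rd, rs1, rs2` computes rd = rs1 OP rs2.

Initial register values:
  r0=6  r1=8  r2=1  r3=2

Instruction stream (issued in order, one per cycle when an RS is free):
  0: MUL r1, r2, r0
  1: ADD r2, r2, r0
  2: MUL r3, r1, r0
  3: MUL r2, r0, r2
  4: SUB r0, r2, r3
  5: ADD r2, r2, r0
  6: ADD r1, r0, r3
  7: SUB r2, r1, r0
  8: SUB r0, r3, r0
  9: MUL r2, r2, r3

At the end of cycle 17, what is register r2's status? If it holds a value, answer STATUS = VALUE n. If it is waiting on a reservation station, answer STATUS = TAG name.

STATUS = TAG Add2

c1: issue MUL r1<-Mul1 | r0:6,r1:Mul1,r2:1,r3:2
c2: issue ADD r2<-Add1 | r0:6,r1:Mul1,r2:Add1,r3:2
c3: issue MUL r3<-Mul2 | r0:6,r1:Mul1,r2:Add1,r3:Mul2
c4: stall | r0:6,r1:Mul1,r2:Add1,r3:Mul2
c5: CDB Add1=7; stall | r0:6,r1:Mul1,r2:7,r3:Mul2
c6: CDB Mul1=6; issue MUL r2<-Mul1 | r0:6,r1:6,r2:Mul1,r3:Mul2
c7: issue SUB r0<-Add1 | r0:Add1,r1:6,r2:Mul1,r3:Mul2
c8: issue ADD r2<-Add2 | r0:Add1,r1:6,r2:Add2,r3:Mul2
c9: stall | r0:Add1,r1:6,r2:Add2,r3:Mul2
c10: stall | r0:Add1,r1:6,r2:Add2,r3:Mul2
c11: CDB Mul1=42; stall | r0:Add1,r1:6,r2:Add2,r3:Mul2
c12: CDB Mul2=36; stall | r0:Add1,r1:6,r2:Add2,r3:36
c13: stall | r0:Add1,r1:6,r2:Add2,r3:36
c14: stall | r0:Add1,r1:6,r2:Add2,r3:36
c15: CDB Add1=6; issue ADD r1<-Add1 | r0:6,r1:Add1,r2:Add2,r3:36
c16: stall | r0:6,r1:Add1,r2:Add2,r3:36
c17: stall | r0:6,r1:Add1,r2:Add2,r3:36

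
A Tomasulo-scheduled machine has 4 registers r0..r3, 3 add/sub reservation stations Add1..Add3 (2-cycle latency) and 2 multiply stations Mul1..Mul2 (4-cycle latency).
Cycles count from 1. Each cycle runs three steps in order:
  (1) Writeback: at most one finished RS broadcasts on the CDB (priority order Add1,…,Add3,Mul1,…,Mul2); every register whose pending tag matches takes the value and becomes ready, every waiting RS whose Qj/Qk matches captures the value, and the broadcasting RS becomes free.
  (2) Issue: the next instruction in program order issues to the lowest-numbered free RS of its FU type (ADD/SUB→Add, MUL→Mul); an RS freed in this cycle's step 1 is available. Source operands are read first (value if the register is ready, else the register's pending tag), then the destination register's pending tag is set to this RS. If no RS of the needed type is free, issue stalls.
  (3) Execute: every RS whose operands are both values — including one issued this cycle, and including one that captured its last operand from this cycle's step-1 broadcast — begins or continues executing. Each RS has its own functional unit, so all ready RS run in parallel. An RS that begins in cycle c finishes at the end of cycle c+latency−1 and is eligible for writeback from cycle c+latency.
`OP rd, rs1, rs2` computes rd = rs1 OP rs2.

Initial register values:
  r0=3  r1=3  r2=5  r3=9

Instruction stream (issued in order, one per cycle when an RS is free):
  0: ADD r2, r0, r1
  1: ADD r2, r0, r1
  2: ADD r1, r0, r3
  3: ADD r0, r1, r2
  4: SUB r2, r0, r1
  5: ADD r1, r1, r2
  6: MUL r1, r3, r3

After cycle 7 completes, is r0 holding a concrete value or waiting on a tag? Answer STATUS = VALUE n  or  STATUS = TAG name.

  c1: issue ADD r2<-Add1  regs: r0:3,r1:3,r2:Add1,r3:9
  c2: issue ADD r2<-Add2  regs: r0:3,r1:3,r2:Add2,r3:9
  c3: CDB Add1=6; issue ADD r1<-Add1  regs: r0:3,r1:Add1,r2:Add2,r3:9
  c4: CDB Add2=6; issue ADD r0<-Add2  regs: r0:Add2,r1:Add1,r2:6,r3:9
  c5: CDB Add1=12; issue SUB r2<-Add1  regs: r0:Add2,r1:12,r2:Add1,r3:9
  c6: issue ADD r1<-Add3  regs: r0:Add2,r1:Add3,r2:Add1,r3:9
  c7: CDB Add2=18; issue MUL r1<-Mul1  regs: r0:18,r1:Mul1,r2:Add1,r3:9

STATUS = VALUE 18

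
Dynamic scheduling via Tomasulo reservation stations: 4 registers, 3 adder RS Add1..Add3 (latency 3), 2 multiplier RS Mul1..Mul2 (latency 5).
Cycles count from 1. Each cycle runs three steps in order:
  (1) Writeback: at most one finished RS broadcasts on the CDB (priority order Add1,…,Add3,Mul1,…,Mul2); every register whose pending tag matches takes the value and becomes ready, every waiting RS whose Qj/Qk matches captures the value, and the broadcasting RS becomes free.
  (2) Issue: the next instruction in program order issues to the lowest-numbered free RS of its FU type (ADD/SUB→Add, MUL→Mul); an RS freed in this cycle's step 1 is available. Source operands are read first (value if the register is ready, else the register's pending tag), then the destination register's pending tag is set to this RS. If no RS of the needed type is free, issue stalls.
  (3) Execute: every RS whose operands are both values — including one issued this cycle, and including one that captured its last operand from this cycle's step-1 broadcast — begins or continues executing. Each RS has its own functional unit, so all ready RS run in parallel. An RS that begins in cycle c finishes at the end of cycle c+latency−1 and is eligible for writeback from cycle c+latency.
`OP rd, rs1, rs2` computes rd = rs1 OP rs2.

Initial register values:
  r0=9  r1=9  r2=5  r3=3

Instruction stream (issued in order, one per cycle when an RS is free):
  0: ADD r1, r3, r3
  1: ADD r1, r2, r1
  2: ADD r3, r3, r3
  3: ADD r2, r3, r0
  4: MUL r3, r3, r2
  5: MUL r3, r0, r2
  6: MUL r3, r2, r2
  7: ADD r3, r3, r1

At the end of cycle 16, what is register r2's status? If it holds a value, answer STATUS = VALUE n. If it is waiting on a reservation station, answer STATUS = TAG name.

STATUS = VALUE 15

cycle 1: issue ADD r1<-Add1 // r0:9,r1:Add1,r2:5,r3:3
cycle 2: issue ADD r1<-Add2 // r0:9,r1:Add2,r2:5,r3:3
cycle 3: issue ADD r3<-Add3 // r0:9,r1:Add2,r2:5,r3:Add3
cycle 4: CDB Add1=6; issue ADD r2<-Add1 // r0:9,r1:Add2,r2:Add1,r3:Add3
cycle 5: issue MUL r3<-Mul1 // r0:9,r1:Add2,r2:Add1,r3:Mul1
cycle 6: CDB Add3=6; issue MUL r3<-Mul2 // r0:9,r1:Add2,r2:Add1,r3:Mul2
cycle 7: CDB Add2=11; stall // r0:9,r1:11,r2:Add1,r3:Mul2
cycle 8: stall // r0:9,r1:11,r2:Add1,r3:Mul2
cycle 9: CDB Add1=15; stall // r0:9,r1:11,r2:15,r3:Mul2
cycle 10: stall // r0:9,r1:11,r2:15,r3:Mul2
cycle 11: stall // r0:9,r1:11,r2:15,r3:Mul2
cycle 12: stall // r0:9,r1:11,r2:15,r3:Mul2
cycle 13: stall // r0:9,r1:11,r2:15,r3:Mul2
cycle 14: CDB Mul1=90; issue MUL r3<-Mul1 // r0:9,r1:11,r2:15,r3:Mul1
cycle 15: CDB Mul2=135; issue ADD r3<-Add1 // r0:9,r1:11,r2:15,r3:Add1
cycle 16: - // r0:9,r1:11,r2:15,r3:Add1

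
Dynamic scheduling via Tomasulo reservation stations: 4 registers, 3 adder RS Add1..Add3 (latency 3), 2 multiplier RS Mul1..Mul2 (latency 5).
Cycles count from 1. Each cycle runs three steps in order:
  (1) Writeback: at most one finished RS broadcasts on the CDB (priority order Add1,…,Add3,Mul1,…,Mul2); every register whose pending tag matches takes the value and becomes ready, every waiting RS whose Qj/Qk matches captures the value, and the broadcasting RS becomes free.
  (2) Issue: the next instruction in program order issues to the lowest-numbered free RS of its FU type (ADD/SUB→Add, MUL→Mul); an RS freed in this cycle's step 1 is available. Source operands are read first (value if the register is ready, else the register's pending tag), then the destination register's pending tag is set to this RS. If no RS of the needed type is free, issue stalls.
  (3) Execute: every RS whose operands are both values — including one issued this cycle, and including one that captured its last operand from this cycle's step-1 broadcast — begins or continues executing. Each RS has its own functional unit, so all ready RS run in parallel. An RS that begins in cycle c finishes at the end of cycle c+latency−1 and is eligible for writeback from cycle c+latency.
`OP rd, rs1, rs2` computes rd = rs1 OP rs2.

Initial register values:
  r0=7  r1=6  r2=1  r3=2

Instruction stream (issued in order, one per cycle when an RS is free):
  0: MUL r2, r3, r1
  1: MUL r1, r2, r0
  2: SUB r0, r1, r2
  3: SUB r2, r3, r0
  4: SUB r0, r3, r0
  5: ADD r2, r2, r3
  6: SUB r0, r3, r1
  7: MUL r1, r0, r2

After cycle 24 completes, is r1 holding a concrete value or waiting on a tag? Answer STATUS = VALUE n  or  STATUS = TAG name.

STATUS = TAG Mul1

cycle 1: issue MUL r2<-Mul1 // r0:7,r1:6,r2:Mul1,r3:2
cycle 2: issue MUL r1<-Mul2 // r0:7,r1:Mul2,r2:Mul1,r3:2
cycle 3: issue SUB r0<-Add1 // r0:Add1,r1:Mul2,r2:Mul1,r3:2
cycle 4: issue SUB r2<-Add2 // r0:Add1,r1:Mul2,r2:Add2,r3:2
cycle 5: issue SUB r0<-Add3 // r0:Add3,r1:Mul2,r2:Add2,r3:2
cycle 6: CDB Mul1=12; stall // r0:Add3,r1:Mul2,r2:Add2,r3:2
cycle 7: stall // r0:Add3,r1:Mul2,r2:Add2,r3:2
cycle 8: stall // r0:Add3,r1:Mul2,r2:Add2,r3:2
cycle 9: stall // r0:Add3,r1:Mul2,r2:Add2,r3:2
cycle 10: stall // r0:Add3,r1:Mul2,r2:Add2,r3:2
cycle 11: CDB Mul2=84; stall // r0:Add3,r1:84,r2:Add2,r3:2
cycle 12: stall // r0:Add3,r1:84,r2:Add2,r3:2
cycle 13: stall // r0:Add3,r1:84,r2:Add2,r3:2
cycle 14: CDB Add1=72; issue ADD r2<-Add1 // r0:Add3,r1:84,r2:Add1,r3:2
cycle 15: stall // r0:Add3,r1:84,r2:Add1,r3:2
cycle 16: stall // r0:Add3,r1:84,r2:Add1,r3:2
cycle 17: CDB Add2=-70; issue SUB r0<-Add2 // r0:Add2,r1:84,r2:Add1,r3:2
cycle 18: CDB Add3=-70; issue MUL r1<-Mul1 // r0:Add2,r1:Mul1,r2:Add1,r3:2
cycle 19: - // r0:Add2,r1:Mul1,r2:Add1,r3:2
cycle 20: CDB Add1=-68 // r0:Add2,r1:Mul1,r2:-68,r3:2
cycle 21: CDB Add2=-82 // r0:-82,r1:Mul1,r2:-68,r3:2
cycle 22: - // r0:-82,r1:Mul1,r2:-68,r3:2
cycle 23: - // r0:-82,r1:Mul1,r2:-68,r3:2
cycle 24: - // r0:-82,r1:Mul1,r2:-68,r3:2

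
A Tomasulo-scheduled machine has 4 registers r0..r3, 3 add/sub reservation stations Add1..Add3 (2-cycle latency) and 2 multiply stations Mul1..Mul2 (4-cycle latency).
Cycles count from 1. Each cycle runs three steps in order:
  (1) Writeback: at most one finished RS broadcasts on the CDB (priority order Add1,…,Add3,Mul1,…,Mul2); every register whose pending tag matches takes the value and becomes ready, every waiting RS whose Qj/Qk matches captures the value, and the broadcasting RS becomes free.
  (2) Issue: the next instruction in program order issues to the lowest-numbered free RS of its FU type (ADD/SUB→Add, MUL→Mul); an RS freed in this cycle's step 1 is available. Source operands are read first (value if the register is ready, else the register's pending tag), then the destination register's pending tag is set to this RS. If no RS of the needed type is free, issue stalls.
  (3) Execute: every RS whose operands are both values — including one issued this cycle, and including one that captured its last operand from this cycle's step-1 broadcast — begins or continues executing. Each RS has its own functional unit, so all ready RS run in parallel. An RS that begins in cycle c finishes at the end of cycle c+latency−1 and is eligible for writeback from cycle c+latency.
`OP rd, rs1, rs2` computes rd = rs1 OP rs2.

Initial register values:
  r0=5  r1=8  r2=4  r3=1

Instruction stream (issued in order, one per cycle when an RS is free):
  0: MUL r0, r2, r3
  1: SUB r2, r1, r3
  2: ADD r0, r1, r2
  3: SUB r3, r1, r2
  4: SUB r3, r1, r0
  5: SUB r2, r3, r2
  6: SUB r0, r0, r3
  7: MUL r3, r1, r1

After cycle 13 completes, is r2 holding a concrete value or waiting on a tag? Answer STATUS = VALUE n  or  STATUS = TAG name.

STATUS = VALUE -14

  c1: issue MUL r0<-Mul1  regs: r0:Mul1,r1:8,r2:4,r3:1
  c2: issue SUB r2<-Add1  regs: r0:Mul1,r1:8,r2:Add1,r3:1
  c3: issue ADD r0<-Add2  regs: r0:Add2,r1:8,r2:Add1,r3:1
  c4: CDB Add1=7; issue SUB r3<-Add1  regs: r0:Add2,r1:8,r2:7,r3:Add1
  c5: CDB Mul1=4; issue SUB r3<-Add3  regs: r0:Add2,r1:8,r2:7,r3:Add3
  c6: CDB Add1=1; issue SUB r2<-Add1  regs: r0:Add2,r1:8,r2:Add1,r3:Add3
  c7: CDB Add2=15; issue SUB r0<-Add2  regs: r0:Add2,r1:8,r2:Add1,r3:Add3
  c8: issue MUL r3<-Mul1  regs: r0:Add2,r1:8,r2:Add1,r3:Mul1
  c9: CDB Add3=-7  regs: r0:Add2,r1:8,r2:Add1,r3:Mul1
  c10: -  regs: r0:Add2,r1:8,r2:Add1,r3:Mul1
  c11: CDB Add1=-14  regs: r0:Add2,r1:8,r2:-14,r3:Mul1
  c12: CDB Add2=22  regs: r0:22,r1:8,r2:-14,r3:Mul1
  c13: CDB Mul1=64  regs: r0:22,r1:8,r2:-14,r3:64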